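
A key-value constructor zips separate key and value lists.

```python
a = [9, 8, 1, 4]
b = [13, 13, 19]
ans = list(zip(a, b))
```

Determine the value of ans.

Step 1: zip stops at shortest (len(a)=4, len(b)=3):
  Index 0: (9, 13)
  Index 1: (8, 13)
  Index 2: (1, 19)
Step 2: Last element of a (4) has no pair, dropped.
Therefore ans = [(9, 13), (8, 13), (1, 19)].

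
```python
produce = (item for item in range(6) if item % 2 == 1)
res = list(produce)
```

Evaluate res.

Step 1: Filter range(6) keeping only odd values:
  item=0: even, excluded
  item=1: odd, included
  item=2: even, excluded
  item=3: odd, included
  item=4: even, excluded
  item=5: odd, included
Therefore res = [1, 3, 5].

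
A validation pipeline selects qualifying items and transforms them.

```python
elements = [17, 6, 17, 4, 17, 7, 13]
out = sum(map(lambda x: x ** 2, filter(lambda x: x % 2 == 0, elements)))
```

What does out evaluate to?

Step 1: Filter even numbers from [17, 6, 17, 4, 17, 7, 13]: [6, 4]
Step 2: Square each: [36, 16]
Step 3: Sum = 52.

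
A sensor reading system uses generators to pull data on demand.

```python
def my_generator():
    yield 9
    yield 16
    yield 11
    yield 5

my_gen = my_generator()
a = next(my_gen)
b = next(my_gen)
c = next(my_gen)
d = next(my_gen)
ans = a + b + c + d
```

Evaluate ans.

Step 1: Create generator and consume all values:
  a = next(my_gen) = 9
  b = next(my_gen) = 16
  c = next(my_gen) = 11
  d = next(my_gen) = 5
Step 2: ans = 9 + 16 + 11 + 5 = 41.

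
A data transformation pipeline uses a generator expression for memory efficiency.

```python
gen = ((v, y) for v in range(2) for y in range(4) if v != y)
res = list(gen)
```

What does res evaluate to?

Step 1: Nested generator over range(2) x range(4) where v != y:
  (0, 0): excluded (v == y)
  (0, 1): included
  (0, 2): included
  (0, 3): included
  (1, 0): included
  (1, 1): excluded (v == y)
  (1, 2): included
  (1, 3): included
Therefore res = [(0, 1), (0, 2), (0, 3), (1, 0), (1, 2), (1, 3)].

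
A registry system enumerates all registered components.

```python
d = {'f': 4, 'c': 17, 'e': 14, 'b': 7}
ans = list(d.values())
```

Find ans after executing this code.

Step 1: d.values() returns the dictionary values in insertion order.
Therefore ans = [4, 17, 14, 7].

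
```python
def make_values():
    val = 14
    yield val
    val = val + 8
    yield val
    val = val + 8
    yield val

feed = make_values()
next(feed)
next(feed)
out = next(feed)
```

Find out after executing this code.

Step 1: Trace through generator execution:
  Yield 1: val starts at 14, yield 14
  Yield 2: val = 14 + 8 = 22, yield 22
  Yield 3: val = 22 + 8 = 30, yield 30
Step 2: First next() gets 14, second next() gets the second value, third next() yields 30.
Therefore out = 30.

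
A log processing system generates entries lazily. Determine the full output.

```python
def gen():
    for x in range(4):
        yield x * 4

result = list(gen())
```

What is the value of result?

Step 1: For each x in range(4), yield x * 4:
  x=0: yield 0 * 4 = 0
  x=1: yield 1 * 4 = 4
  x=2: yield 2 * 4 = 8
  x=3: yield 3 * 4 = 12
Therefore result = [0, 4, 8, 12].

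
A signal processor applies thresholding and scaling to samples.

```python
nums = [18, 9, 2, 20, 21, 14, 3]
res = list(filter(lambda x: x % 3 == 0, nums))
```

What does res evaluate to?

Step 1: Filter elements divisible by 3:
  18 % 3 = 0: kept
  9 % 3 = 0: kept
  2 % 3 = 2: removed
  20 % 3 = 2: removed
  21 % 3 = 0: kept
  14 % 3 = 2: removed
  3 % 3 = 0: kept
Therefore res = [18, 9, 21, 3].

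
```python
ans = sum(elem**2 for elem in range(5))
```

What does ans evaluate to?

Step 1: Compute elem**2 for each elem in range(5):
  elem=0: 0**2 = 0
  elem=1: 1**2 = 1
  elem=2: 2**2 = 4
  elem=3: 3**2 = 9
  elem=4: 4**2 = 16
Step 2: sum = 0 + 1 + 4 + 9 + 16 = 30.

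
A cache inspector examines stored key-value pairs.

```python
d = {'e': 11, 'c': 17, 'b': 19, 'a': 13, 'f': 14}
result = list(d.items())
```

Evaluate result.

Step 1: d.items() returns (key, value) pairs in insertion order.
Therefore result = [('e', 11), ('c', 17), ('b', 19), ('a', 13), ('f', 14)].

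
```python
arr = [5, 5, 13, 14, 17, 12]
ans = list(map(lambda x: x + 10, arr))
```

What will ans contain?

Step 1: Apply lambda x: x + 10 to each element:
  5 -> 15
  5 -> 15
  13 -> 23
  14 -> 24
  17 -> 27
  12 -> 22
Therefore ans = [15, 15, 23, 24, 27, 22].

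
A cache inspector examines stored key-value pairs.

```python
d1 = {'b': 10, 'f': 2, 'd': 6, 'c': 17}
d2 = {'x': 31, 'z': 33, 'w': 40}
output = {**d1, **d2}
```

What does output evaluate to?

Step 1: Merge d1 and d2 (d2 values override on key conflicts).
Step 2: d1 has keys ['b', 'f', 'd', 'c'], d2 has keys ['x', 'z', 'w'].
Therefore output = {'b': 10, 'f': 2, 'd': 6, 'c': 17, 'x': 31, 'z': 33, 'w': 40}.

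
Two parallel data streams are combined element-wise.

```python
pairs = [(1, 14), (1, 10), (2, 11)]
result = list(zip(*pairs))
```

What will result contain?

Step 1: zip(*pairs) transposes: unzips [(1, 14), (1, 10), (2, 11)] into separate sequences.
Step 2: First elements: (1, 1, 2), second elements: (14, 10, 11).
Therefore result = [(1, 1, 2), (14, 10, 11)].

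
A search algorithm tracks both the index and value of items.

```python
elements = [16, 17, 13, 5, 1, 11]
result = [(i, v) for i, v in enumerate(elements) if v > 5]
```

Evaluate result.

Step 1: Filter enumerate([16, 17, 13, 5, 1, 11]) keeping v > 5:
  (0, 16): 16 > 5, included
  (1, 17): 17 > 5, included
  (2, 13): 13 > 5, included
  (3, 5): 5 <= 5, excluded
  (4, 1): 1 <= 5, excluded
  (5, 11): 11 > 5, included
Therefore result = [(0, 16), (1, 17), (2, 13), (5, 11)].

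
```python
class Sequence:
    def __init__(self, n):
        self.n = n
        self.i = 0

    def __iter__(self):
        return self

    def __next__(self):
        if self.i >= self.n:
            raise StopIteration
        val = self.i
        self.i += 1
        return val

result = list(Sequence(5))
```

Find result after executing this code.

Step 1: Sequence(5) creates an iterator counting 0 to 4.
Step 2: list() consumes all values: [0, 1, 2, 3, 4].
Therefore result = [0, 1, 2, 3, 4].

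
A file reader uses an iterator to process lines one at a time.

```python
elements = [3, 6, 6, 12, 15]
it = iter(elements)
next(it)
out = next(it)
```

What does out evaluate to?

Step 1: Create iterator over [3, 6, 6, 12, 15].
Step 2: next() consumes 3.
Step 3: next() returns 6.
Therefore out = 6.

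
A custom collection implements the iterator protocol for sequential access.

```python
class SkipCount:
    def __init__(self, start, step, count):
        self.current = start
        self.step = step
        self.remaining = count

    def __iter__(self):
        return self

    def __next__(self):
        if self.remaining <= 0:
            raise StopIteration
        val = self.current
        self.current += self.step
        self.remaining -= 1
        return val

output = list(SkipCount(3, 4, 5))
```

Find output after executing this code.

Step 1: SkipCount starts at 3, increments by 4, for 5 steps:
  Yield 3, then current += 4
  Yield 7, then current += 4
  Yield 11, then current += 4
  Yield 15, then current += 4
  Yield 19, then current += 4
Therefore output = [3, 7, 11, 15, 19].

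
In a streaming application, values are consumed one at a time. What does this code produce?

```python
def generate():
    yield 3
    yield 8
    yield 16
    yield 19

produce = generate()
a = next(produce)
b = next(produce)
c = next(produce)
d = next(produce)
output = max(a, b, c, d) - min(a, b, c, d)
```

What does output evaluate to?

Step 1: Create generator and consume all values:
  a = next(produce) = 3
  b = next(produce) = 8
  c = next(produce) = 16
  d = next(produce) = 19
Step 2: max = 19, min = 3, output = 19 - 3 = 16.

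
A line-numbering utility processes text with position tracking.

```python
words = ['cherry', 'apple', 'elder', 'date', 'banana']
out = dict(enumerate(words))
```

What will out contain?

Step 1: enumerate pairs indices with words:
  0 -> 'cherry'
  1 -> 'apple'
  2 -> 'elder'
  3 -> 'date'
  4 -> 'banana'
Therefore out = {0: 'cherry', 1: 'apple', 2: 'elder', 3: 'date', 4: 'banana'}.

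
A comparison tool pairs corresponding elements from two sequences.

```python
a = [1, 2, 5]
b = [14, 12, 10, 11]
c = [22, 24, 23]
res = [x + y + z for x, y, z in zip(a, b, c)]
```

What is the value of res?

Step 1: zip three lists (truncates to shortest, len=3):
  1 + 14 + 22 = 37
  2 + 12 + 24 = 38
  5 + 10 + 23 = 38
Therefore res = [37, 38, 38].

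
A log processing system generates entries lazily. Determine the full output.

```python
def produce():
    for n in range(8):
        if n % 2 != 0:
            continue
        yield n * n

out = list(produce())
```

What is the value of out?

Step 1: Only yield n**2 when n is divisible by 2:
  n=0: 0 % 2 == 0, yield 0**2 = 0
  n=2: 2 % 2 == 0, yield 2**2 = 4
  n=4: 4 % 2 == 0, yield 4**2 = 16
  n=6: 6 % 2 == 0, yield 6**2 = 36
Therefore out = [0, 4, 16, 36].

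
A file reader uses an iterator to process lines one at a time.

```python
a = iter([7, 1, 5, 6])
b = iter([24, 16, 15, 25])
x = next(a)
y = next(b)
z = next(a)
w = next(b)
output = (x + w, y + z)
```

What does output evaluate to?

Step 1: a iterates [7, 1, 5, 6], b iterates [24, 16, 15, 25].
Step 2: x = next(a) = 7, y = next(b) = 24.
Step 3: z = next(a) = 1, w = next(b) = 16.
Step 4: output = (7 + 16, 24 + 1) = (23, 25).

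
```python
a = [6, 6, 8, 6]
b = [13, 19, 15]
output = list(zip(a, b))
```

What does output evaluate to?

Step 1: zip stops at shortest (len(a)=4, len(b)=3):
  Index 0: (6, 13)
  Index 1: (6, 19)
  Index 2: (8, 15)
Step 2: Last element of a (6) has no pair, dropped.
Therefore output = [(6, 13), (6, 19), (8, 15)].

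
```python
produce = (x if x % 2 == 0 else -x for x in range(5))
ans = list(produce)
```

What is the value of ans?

Step 1: For each x in range(5), yield x if even, else -x:
  x=0: even, yield 0
  x=1: odd, yield -1
  x=2: even, yield 2
  x=3: odd, yield -3
  x=4: even, yield 4
Therefore ans = [0, -1, 2, -3, 4].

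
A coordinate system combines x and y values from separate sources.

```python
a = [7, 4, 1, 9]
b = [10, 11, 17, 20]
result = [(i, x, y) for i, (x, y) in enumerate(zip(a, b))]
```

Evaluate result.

Step 1: enumerate(zip(a, b)) gives index with paired elements:
  i=0: (7, 10)
  i=1: (4, 11)
  i=2: (1, 17)
  i=3: (9, 20)
Therefore result = [(0, 7, 10), (1, 4, 11), (2, 1, 17), (3, 9, 20)].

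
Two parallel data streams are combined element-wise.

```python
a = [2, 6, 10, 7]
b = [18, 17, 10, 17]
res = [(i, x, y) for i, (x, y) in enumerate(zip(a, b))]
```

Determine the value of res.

Step 1: enumerate(zip(a, b)) gives index with paired elements:
  i=0: (2, 18)
  i=1: (6, 17)
  i=2: (10, 10)
  i=3: (7, 17)
Therefore res = [(0, 2, 18), (1, 6, 17), (2, 10, 10), (3, 7, 17)].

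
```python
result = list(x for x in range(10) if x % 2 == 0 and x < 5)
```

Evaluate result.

Step 1: Filter range(10) where x % 2 == 0 and x < 5:
  x=0: both conditions met, included
  x=1: excluded (1 % 2 != 0)
  x=2: both conditions met, included
  x=3: excluded (3 % 2 != 0)
  x=4: both conditions met, included
  x=5: excluded (5 % 2 != 0, 5 >= 5)
  x=6: excluded (6 >= 5)
  x=7: excluded (7 % 2 != 0, 7 >= 5)
  x=8: excluded (8 >= 5)
  x=9: excluded (9 % 2 != 0, 9 >= 5)
Therefore result = [0, 2, 4].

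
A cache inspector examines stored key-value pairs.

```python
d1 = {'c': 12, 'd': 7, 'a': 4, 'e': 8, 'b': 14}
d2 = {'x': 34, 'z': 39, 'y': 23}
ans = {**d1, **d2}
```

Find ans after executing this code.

Step 1: Merge d1 and d2 (d2 values override on key conflicts).
Step 2: d1 has keys ['c', 'd', 'a', 'e', 'b'], d2 has keys ['x', 'z', 'y'].
Therefore ans = {'c': 12, 'd': 7, 'a': 4, 'e': 8, 'b': 14, 'x': 34, 'z': 39, 'y': 23}.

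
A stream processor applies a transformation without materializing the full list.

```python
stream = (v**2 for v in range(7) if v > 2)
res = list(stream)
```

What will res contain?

Step 1: For range(7), keep v > 2, then square:
  v=0: 0 <= 2, excluded
  v=1: 1 <= 2, excluded
  v=2: 2 <= 2, excluded
  v=3: 3 > 2, yield 3**2 = 9
  v=4: 4 > 2, yield 4**2 = 16
  v=5: 5 > 2, yield 5**2 = 25
  v=6: 6 > 2, yield 6**2 = 36
Therefore res = [9, 16, 25, 36].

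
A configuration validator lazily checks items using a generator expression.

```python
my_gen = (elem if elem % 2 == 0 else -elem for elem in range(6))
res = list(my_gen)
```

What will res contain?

Step 1: For each elem in range(6), yield elem if even, else -elem:
  elem=0: even, yield 0
  elem=1: odd, yield -1
  elem=2: even, yield 2
  elem=3: odd, yield -3
  elem=4: even, yield 4
  elem=5: odd, yield -5
Therefore res = [0, -1, 2, -3, 4, -5].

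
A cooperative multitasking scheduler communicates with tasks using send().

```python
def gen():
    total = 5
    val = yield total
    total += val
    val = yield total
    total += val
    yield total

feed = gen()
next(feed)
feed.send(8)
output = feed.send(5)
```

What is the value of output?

Step 1: next() -> yield total=5.
Step 2: send(8) -> val=8, total = 5+8 = 13, yield 13.
Step 3: send(5) -> val=5, total = 13+5 = 18, yield 18.
Therefore output = 18.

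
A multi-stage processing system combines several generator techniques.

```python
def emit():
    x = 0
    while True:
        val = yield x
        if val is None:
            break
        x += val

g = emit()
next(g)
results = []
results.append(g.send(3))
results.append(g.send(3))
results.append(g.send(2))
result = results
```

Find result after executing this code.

Step 1: next(g) -> yield 0.
Step 2: send(3) -> x = 3, yield 3.
Step 3: send(3) -> x = 6, yield 6.
Step 4: send(2) -> x = 8, yield 8.
Therefore result = [3, 6, 8].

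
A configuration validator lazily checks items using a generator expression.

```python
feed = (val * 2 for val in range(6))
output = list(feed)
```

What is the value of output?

Step 1: For each val in range(6), compute val*2:
  val=0: 0*2 = 0
  val=1: 1*2 = 2
  val=2: 2*2 = 4
  val=3: 3*2 = 6
  val=4: 4*2 = 8
  val=5: 5*2 = 10
Therefore output = [0, 2, 4, 6, 8, 10].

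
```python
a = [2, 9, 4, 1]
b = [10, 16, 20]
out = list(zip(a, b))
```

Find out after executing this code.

Step 1: zip stops at shortest (len(a)=4, len(b)=3):
  Index 0: (2, 10)
  Index 1: (9, 16)
  Index 2: (4, 20)
Step 2: Last element of a (1) has no pair, dropped.
Therefore out = [(2, 10), (9, 16), (4, 20)].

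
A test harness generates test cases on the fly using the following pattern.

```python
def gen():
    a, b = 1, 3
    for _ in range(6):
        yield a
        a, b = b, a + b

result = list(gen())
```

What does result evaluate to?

Step 1: Fibonacci-like sequence starting with a=1, b=3:
  Iteration 1: yield a=1, then a,b = 3,4
  Iteration 2: yield a=3, then a,b = 4,7
  Iteration 3: yield a=4, then a,b = 7,11
  Iteration 4: yield a=7, then a,b = 11,18
  Iteration 5: yield a=11, then a,b = 18,29
  Iteration 6: yield a=18, then a,b = 29,47
Therefore result = [1, 3, 4, 7, 11, 18].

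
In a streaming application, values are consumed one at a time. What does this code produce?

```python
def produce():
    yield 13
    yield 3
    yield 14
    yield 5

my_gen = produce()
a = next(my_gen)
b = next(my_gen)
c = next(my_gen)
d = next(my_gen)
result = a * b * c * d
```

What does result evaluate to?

Step 1: Create generator and consume all values:
  a = next(my_gen) = 13
  b = next(my_gen) = 3
  c = next(my_gen) = 14
  d = next(my_gen) = 5
Step 2: result = 13 * 3 * 14 * 5 = 2730.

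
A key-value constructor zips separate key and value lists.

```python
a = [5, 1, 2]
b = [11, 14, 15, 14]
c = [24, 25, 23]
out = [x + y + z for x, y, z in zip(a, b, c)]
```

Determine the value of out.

Step 1: zip three lists (truncates to shortest, len=3):
  5 + 11 + 24 = 40
  1 + 14 + 25 = 40
  2 + 15 + 23 = 40
Therefore out = [40, 40, 40].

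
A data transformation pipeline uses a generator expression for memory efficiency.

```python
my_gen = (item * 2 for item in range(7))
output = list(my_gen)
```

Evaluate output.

Step 1: For each item in range(7), compute item*2:
  item=0: 0*2 = 0
  item=1: 1*2 = 2
  item=2: 2*2 = 4
  item=3: 3*2 = 6
  item=4: 4*2 = 8
  item=5: 5*2 = 10
  item=6: 6*2 = 12
Therefore output = [0, 2, 4, 6, 8, 10, 12].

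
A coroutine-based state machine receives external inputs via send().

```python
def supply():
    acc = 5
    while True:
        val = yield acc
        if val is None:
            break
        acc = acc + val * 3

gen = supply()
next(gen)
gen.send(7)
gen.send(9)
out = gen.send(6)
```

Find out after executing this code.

Step 1: next() -> yield acc=5.
Step 2: send(7) -> val=7, acc = 5 + 7*3 = 26, yield 26.
Step 3: send(9) -> val=9, acc = 26 + 9*3 = 53, yield 53.
Step 4: send(6) -> val=6, acc = 53 + 6*3 = 71, yield 71.
Therefore out = 71.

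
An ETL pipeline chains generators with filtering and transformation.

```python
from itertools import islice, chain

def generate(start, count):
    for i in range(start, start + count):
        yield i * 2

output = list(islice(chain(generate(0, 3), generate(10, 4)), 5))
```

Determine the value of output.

Step 1: generate(0, 3) yields [0, 2, 4].
Step 2: generate(10, 4) yields [20, 22, 24, 26].
Step 3: chain concatenates: [0, 2, 4, 20, 22, 24, 26].
Step 4: islice takes first 5: [0, 2, 4, 20, 22].
Therefore output = [0, 2, 4, 20, 22].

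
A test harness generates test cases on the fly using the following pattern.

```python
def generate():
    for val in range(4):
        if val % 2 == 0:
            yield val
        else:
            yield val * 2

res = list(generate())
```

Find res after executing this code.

Step 1: For each val in range(4), yield val if even, else val*2:
  val=0 (even): yield 0
  val=1 (odd): yield 1*2 = 2
  val=2 (even): yield 2
  val=3 (odd): yield 3*2 = 6
Therefore res = [0, 2, 2, 6].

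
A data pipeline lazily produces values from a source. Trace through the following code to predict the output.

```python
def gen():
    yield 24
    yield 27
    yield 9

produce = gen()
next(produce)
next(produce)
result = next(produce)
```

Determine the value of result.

Step 1: gen() creates a generator.
Step 2: next(produce) yields 24 (consumed and discarded).
Step 3: next(produce) yields 27 (consumed and discarded).
Step 4: next(produce) yields 9, assigned to result.
Therefore result = 9.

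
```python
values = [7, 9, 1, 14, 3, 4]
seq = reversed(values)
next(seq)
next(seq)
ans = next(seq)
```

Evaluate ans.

Step 1: reversed([7, 9, 1, 14, 3, 4]) gives iterator: [4, 3, 14, 1, 9, 7].
Step 2: First next() = 4, second next() = 3.
Step 3: Third next() = 14.
Therefore ans = 14.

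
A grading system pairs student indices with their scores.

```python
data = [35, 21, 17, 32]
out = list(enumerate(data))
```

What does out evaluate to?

Step 1: enumerate pairs each element with its index:
  (0, 35)
  (1, 21)
  (2, 17)
  (3, 32)
Therefore out = [(0, 35), (1, 21), (2, 17), (3, 32)].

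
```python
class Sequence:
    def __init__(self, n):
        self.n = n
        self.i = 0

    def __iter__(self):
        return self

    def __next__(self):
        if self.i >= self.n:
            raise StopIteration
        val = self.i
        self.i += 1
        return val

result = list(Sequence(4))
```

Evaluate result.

Step 1: Sequence(4) creates an iterator counting 0 to 3.
Step 2: list() consumes all values: [0, 1, 2, 3].
Therefore result = [0, 1, 2, 3].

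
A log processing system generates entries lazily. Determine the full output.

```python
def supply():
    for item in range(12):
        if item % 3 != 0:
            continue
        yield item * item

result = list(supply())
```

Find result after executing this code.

Step 1: Only yield item**2 when item is divisible by 3:
  item=0: 0 % 3 == 0, yield 0**2 = 0
  item=3: 3 % 3 == 0, yield 3**2 = 9
  item=6: 6 % 3 == 0, yield 6**2 = 36
  item=9: 9 % 3 == 0, yield 9**2 = 81
Therefore result = [0, 9, 36, 81].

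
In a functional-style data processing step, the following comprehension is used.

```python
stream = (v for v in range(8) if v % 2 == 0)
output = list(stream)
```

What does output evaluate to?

Step 1: Filter range(8) keeping only even values:
  v=0: even, included
  v=1: odd, excluded
  v=2: even, included
  v=3: odd, excluded
  v=4: even, included
  v=5: odd, excluded
  v=6: even, included
  v=7: odd, excluded
Therefore output = [0, 2, 4, 6].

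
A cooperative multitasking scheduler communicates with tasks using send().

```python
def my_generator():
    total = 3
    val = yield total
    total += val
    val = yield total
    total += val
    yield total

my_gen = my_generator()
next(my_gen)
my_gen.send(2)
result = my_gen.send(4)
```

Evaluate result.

Step 1: next() -> yield total=3.
Step 2: send(2) -> val=2, total = 3+2 = 5, yield 5.
Step 3: send(4) -> val=4, total = 5+4 = 9, yield 9.
Therefore result = 9.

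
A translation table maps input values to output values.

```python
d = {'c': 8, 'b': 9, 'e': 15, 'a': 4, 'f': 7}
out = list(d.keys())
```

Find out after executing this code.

Step 1: d.keys() returns the dictionary keys in insertion order.
Therefore out = ['c', 'b', 'e', 'a', 'f'].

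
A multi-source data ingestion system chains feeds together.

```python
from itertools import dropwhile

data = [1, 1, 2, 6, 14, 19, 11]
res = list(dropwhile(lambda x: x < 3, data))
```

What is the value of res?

Step 1: dropwhile drops elements while < 3:
  1 < 3: dropped
  1 < 3: dropped
  2 < 3: dropped
  6: kept (dropping stopped)
Step 2: Remaining elements kept regardless of condition.
Therefore res = [6, 14, 19, 11].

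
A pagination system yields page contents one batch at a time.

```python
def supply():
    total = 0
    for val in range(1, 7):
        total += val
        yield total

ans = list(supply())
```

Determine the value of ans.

Step 1: Generator accumulates running sum:
  val=1: total = 1, yield 1
  val=2: total = 3, yield 3
  val=3: total = 6, yield 6
  val=4: total = 10, yield 10
  val=5: total = 15, yield 15
  val=6: total = 21, yield 21
Therefore ans = [1, 3, 6, 10, 15, 21].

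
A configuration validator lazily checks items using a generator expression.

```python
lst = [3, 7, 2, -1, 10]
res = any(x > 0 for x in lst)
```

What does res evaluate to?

Step 1: Check x > 0 for each element in [3, 7, 2, -1, 10]:
  3 > 0: True
  7 > 0: True
  2 > 0: True
  -1 > 0: False
  10 > 0: True
Step 2: any() returns True.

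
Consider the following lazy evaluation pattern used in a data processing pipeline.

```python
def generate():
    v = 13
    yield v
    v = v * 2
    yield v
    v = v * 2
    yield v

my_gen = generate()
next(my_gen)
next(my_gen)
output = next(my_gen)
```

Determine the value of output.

Step 1: Trace through generator execution:
  Yield 1: v starts at 13, yield 13
  Yield 2: v = 13 * 2 = 26, yield 26
  Yield 3: v = 26 * 2 = 52, yield 52
Step 2: First next() gets 13, second next() gets the second value, third next() yields 52.
Therefore output = 52.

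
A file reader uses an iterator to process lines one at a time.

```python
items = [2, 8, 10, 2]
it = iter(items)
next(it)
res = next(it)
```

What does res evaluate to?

Step 1: Create iterator over [2, 8, 10, 2].
Step 2: next() consumes 2.
Step 3: next() returns 8.
Therefore res = 8.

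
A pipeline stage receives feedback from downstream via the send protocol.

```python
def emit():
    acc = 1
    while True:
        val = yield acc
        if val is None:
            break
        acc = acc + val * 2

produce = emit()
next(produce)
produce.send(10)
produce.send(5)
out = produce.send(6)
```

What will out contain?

Step 1: next() -> yield acc=1.
Step 2: send(10) -> val=10, acc = 1 + 10*2 = 21, yield 21.
Step 3: send(5) -> val=5, acc = 21 + 5*2 = 31, yield 31.
Step 4: send(6) -> val=6, acc = 31 + 6*2 = 43, yield 43.
Therefore out = 43.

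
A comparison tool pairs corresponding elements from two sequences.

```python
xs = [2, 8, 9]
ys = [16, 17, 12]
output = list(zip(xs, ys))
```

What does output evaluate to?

Step 1: zip pairs elements at same index:
  Index 0: (2, 16)
  Index 1: (8, 17)
  Index 2: (9, 12)
Therefore output = [(2, 16), (8, 17), (9, 12)].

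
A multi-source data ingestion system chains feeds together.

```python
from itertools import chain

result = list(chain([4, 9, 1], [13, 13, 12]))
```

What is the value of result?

Step 1: chain() concatenates iterables: [4, 9, 1] + [13, 13, 12].
Therefore result = [4, 9, 1, 13, 13, 12].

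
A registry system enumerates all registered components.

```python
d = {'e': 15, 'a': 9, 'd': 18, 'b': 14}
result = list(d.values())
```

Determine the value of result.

Step 1: d.values() returns the dictionary values in insertion order.
Therefore result = [15, 9, 18, 14].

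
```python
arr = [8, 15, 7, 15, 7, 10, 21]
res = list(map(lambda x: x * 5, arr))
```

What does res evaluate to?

Step 1: Apply lambda x: x * 5 to each element:
  8 -> 40
  15 -> 75
  7 -> 35
  15 -> 75
  7 -> 35
  10 -> 50
  21 -> 105
Therefore res = [40, 75, 35, 75, 35, 50, 105].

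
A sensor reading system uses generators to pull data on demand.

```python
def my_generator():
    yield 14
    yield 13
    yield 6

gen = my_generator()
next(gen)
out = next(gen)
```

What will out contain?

Step 1: my_generator() creates a generator.
Step 2: next(gen) yields 14 (consumed and discarded).
Step 3: next(gen) yields 13, assigned to out.
Therefore out = 13.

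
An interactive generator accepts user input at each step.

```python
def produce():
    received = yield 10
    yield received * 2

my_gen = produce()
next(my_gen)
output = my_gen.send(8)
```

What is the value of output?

Step 1: next(my_gen) advances to first yield, producing 10.
Step 2: send(8) resumes, received = 8.
Step 3: yield received * 2 = 8 * 2 = 16.
Therefore output = 16.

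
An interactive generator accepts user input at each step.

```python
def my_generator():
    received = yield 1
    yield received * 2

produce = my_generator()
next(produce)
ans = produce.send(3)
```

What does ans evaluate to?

Step 1: next(produce) advances to first yield, producing 1.
Step 2: send(3) resumes, received = 3.
Step 3: yield received * 2 = 3 * 2 = 6.
Therefore ans = 6.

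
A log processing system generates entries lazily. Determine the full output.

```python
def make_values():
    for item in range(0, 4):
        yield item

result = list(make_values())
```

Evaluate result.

Step 1: The generator yields each value from range(0, 4).
Step 2: list() consumes all yields: [0, 1, 2, 3].
Therefore result = [0, 1, 2, 3].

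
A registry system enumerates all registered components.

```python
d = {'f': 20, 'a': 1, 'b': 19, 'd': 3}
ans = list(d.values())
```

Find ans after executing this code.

Step 1: d.values() returns the dictionary values in insertion order.
Therefore ans = [20, 1, 19, 3].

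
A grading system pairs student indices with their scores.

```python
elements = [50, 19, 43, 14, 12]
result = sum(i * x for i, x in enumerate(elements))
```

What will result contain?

Step 1: Compute i * x for each (i, x) in enumerate([50, 19, 43, 14, 12]):
  i=0, x=50: 0*50 = 0
  i=1, x=19: 1*19 = 19
  i=2, x=43: 2*43 = 86
  i=3, x=14: 3*14 = 42
  i=4, x=12: 4*12 = 48
Step 2: sum = 0 + 19 + 86 + 42 + 48 = 195.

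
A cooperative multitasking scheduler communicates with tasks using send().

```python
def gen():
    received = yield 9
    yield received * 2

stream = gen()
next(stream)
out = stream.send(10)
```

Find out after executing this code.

Step 1: next(stream) advances to first yield, producing 9.
Step 2: send(10) resumes, received = 10.
Step 3: yield received * 2 = 10 * 2 = 20.
Therefore out = 20.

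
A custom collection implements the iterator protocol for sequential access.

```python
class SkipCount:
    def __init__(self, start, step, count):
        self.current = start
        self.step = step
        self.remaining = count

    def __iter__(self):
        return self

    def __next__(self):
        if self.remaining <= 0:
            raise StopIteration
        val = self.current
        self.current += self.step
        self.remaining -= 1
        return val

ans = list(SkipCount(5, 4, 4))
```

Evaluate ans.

Step 1: SkipCount starts at 5, increments by 4, for 4 steps:
  Yield 5, then current += 4
  Yield 9, then current += 4
  Yield 13, then current += 4
  Yield 17, then current += 4
Therefore ans = [5, 9, 13, 17].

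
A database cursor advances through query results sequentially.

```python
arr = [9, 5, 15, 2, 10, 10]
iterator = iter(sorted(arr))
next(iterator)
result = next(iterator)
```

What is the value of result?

Step 1: sorted([9, 5, 15, 2, 10, 10]) = [2, 5, 9, 10, 10, 15].
Step 2: Create iterator and skip 1 elements.
Step 3: next() returns 5.
Therefore result = 5.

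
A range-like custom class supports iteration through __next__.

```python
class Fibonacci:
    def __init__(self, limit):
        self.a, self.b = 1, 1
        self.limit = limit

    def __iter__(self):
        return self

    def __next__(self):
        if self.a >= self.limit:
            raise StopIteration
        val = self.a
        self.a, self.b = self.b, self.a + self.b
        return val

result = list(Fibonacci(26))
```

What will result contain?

Step 1: Fibonacci-like sequence (a=1, b=1) until >= 26:
  Yield 1, then a,b = 1,2
  Yield 1, then a,b = 2,3
  Yield 2, then a,b = 3,5
  Yield 3, then a,b = 5,8
  Yield 5, then a,b = 8,13
  Yield 8, then a,b = 13,21
  Yield 13, then a,b = 21,34
  Yield 21, then a,b = 34,55
Step 2: 34 >= 26, stop.
Therefore result = [1, 1, 2, 3, 5, 8, 13, 21].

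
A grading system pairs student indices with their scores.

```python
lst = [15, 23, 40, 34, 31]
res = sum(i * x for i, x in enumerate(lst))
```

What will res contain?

Step 1: Compute i * x for each (i, x) in enumerate([15, 23, 40, 34, 31]):
  i=0, x=15: 0*15 = 0
  i=1, x=23: 1*23 = 23
  i=2, x=40: 2*40 = 80
  i=3, x=34: 3*34 = 102
  i=4, x=31: 4*31 = 124
Step 2: sum = 0 + 23 + 80 + 102 + 124 = 329.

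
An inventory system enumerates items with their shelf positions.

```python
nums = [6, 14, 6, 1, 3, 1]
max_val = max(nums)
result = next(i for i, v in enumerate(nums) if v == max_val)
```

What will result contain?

Step 1: max([6, 14, 6, 1, 3, 1]) = 14.
Step 2: Find first index where value == 14:
  Index 0: 6 != 14
  Index 1: 14 == 14, found!
Therefore result = 1.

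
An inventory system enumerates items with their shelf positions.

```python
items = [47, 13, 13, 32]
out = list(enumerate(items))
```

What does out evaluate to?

Step 1: enumerate pairs each element with its index:
  (0, 47)
  (1, 13)
  (2, 13)
  (3, 32)
Therefore out = [(0, 47), (1, 13), (2, 13), (3, 32)].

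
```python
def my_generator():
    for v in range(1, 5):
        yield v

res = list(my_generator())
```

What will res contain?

Step 1: The generator yields each value from range(1, 5).
Step 2: list() consumes all yields: [1, 2, 3, 4].
Therefore res = [1, 2, 3, 4].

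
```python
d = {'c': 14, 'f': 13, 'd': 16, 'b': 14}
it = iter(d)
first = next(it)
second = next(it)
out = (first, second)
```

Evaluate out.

Step 1: iter(d) iterates over keys: ['c', 'f', 'd', 'b'].
Step 2: first = next(it) = 'c', second = next(it) = 'f'.
Therefore out = ('c', 'f').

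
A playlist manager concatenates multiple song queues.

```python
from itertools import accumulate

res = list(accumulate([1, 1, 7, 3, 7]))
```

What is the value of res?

Step 1: accumulate computes running sums:
  + 1 = 1
  + 1 = 2
  + 7 = 9
  + 3 = 12
  + 7 = 19
Therefore res = [1, 2, 9, 12, 19].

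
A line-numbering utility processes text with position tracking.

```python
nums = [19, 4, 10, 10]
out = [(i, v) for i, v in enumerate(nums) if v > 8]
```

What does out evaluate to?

Step 1: Filter enumerate([19, 4, 10, 10]) keeping v > 8:
  (0, 19): 19 > 8, included
  (1, 4): 4 <= 8, excluded
  (2, 10): 10 > 8, included
  (3, 10): 10 > 8, included
Therefore out = [(0, 19), (2, 10), (3, 10)].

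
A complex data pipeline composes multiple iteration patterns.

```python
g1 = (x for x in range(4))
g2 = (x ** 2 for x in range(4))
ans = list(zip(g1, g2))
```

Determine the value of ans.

Step 1: g1 produces [0, 1, 2, 3].
Step 2: g2 produces [0, 1, 4, 9].
Step 3: zip pairs them: [(0, 0), (1, 1), (2, 4), (3, 9)].
Therefore ans = [(0, 0), (1, 1), (2, 4), (3, 9)].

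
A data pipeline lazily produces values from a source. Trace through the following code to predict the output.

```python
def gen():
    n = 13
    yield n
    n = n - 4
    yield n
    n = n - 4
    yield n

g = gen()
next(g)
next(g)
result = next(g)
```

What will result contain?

Step 1: Trace through generator execution:
  Yield 1: n starts at 13, yield 13
  Yield 2: n = 13 - 4 = 9, yield 9
  Yield 3: n = 9 - 4 = 5, yield 5
Step 2: First next() gets 13, second next() gets the second value, third next() yields 5.
Therefore result = 5.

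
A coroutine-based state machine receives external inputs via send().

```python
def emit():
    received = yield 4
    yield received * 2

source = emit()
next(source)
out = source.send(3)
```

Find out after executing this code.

Step 1: next(source) advances to first yield, producing 4.
Step 2: send(3) resumes, received = 3.
Step 3: yield received * 2 = 3 * 2 = 6.
Therefore out = 6.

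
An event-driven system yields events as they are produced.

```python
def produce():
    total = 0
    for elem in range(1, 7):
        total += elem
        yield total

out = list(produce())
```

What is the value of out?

Step 1: Generator accumulates running sum:
  elem=1: total = 1, yield 1
  elem=2: total = 3, yield 3
  elem=3: total = 6, yield 6
  elem=4: total = 10, yield 10
  elem=5: total = 15, yield 15
  elem=6: total = 21, yield 21
Therefore out = [1, 3, 6, 10, 15, 21].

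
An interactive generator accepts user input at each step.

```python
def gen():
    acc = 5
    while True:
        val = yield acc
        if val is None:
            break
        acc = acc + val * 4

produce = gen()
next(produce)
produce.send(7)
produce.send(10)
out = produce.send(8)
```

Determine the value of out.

Step 1: next() -> yield acc=5.
Step 2: send(7) -> val=7, acc = 5 + 7*4 = 33, yield 33.
Step 3: send(10) -> val=10, acc = 33 + 10*4 = 73, yield 73.
Step 4: send(8) -> val=8, acc = 73 + 8*4 = 105, yield 105.
Therefore out = 105.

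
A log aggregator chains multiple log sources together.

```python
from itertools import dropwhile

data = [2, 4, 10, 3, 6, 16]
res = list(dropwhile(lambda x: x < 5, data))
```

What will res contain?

Step 1: dropwhile drops elements while < 5:
  2 < 5: dropped
  4 < 5: dropped
  10: kept (dropping stopped)
Step 2: Remaining elements kept regardless of condition.
Therefore res = [10, 3, 6, 16].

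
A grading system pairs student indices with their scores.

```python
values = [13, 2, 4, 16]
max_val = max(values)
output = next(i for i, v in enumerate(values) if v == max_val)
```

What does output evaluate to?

Step 1: max([13, 2, 4, 16]) = 16.
Step 2: Find first index where value == 16:
  Index 0: 13 != 16
  Index 1: 2 != 16
  Index 2: 4 != 16
  Index 3: 16 == 16, found!
Therefore output = 3.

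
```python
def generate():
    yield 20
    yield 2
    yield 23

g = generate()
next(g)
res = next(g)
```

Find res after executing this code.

Step 1: generate() creates a generator.
Step 2: next(g) yields 20 (consumed and discarded).
Step 3: next(g) yields 2, assigned to res.
Therefore res = 2.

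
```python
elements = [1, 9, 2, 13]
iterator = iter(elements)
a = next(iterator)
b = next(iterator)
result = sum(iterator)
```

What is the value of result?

Step 1: Create iterator over [1, 9, 2, 13].
Step 2: a = next() = 1, b = next() = 9.
Step 3: sum() of remaining [2, 13] = 15.
Therefore result = 15.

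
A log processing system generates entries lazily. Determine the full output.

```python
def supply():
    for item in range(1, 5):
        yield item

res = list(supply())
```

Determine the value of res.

Step 1: The generator yields each value from range(1, 5).
Step 2: list() consumes all yields: [1, 2, 3, 4].
Therefore res = [1, 2, 3, 4].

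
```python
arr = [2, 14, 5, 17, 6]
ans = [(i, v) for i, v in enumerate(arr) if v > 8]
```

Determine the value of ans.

Step 1: Filter enumerate([2, 14, 5, 17, 6]) keeping v > 8:
  (0, 2): 2 <= 8, excluded
  (1, 14): 14 > 8, included
  (2, 5): 5 <= 8, excluded
  (3, 17): 17 > 8, included
  (4, 6): 6 <= 8, excluded
Therefore ans = [(1, 14), (3, 17)].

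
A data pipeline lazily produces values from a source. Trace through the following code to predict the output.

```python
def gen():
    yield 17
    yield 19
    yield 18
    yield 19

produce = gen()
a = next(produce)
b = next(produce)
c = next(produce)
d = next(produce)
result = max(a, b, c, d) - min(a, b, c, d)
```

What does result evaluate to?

Step 1: Create generator and consume all values:
  a = next(produce) = 17
  b = next(produce) = 19
  c = next(produce) = 18
  d = next(produce) = 19
Step 2: max = 19, min = 17, result = 19 - 17 = 2.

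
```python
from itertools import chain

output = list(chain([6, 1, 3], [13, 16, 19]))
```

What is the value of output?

Step 1: chain() concatenates iterables: [6, 1, 3] + [13, 16, 19].
Therefore output = [6, 1, 3, 13, 16, 19].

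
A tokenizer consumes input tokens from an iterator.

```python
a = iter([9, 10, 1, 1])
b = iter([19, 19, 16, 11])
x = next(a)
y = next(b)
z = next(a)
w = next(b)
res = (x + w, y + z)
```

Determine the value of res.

Step 1: a iterates [9, 10, 1, 1], b iterates [19, 19, 16, 11].
Step 2: x = next(a) = 9, y = next(b) = 19.
Step 3: z = next(a) = 10, w = next(b) = 19.
Step 4: res = (9 + 19, 19 + 10) = (28, 29).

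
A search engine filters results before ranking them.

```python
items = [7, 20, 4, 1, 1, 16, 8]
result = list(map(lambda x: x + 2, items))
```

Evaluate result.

Step 1: Apply lambda x: x + 2 to each element:
  7 -> 9
  20 -> 22
  4 -> 6
  1 -> 3
  1 -> 3
  16 -> 18
  8 -> 10
Therefore result = [9, 22, 6, 3, 3, 18, 10].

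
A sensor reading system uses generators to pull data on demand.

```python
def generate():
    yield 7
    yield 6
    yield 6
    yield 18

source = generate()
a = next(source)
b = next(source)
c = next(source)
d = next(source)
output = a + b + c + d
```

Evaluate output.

Step 1: Create generator and consume all values:
  a = next(source) = 7
  b = next(source) = 6
  c = next(source) = 6
  d = next(source) = 18
Step 2: output = 7 + 6 + 6 + 18 = 37.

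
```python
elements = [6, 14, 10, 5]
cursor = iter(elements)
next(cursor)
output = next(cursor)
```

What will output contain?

Step 1: Create iterator over [6, 14, 10, 5].
Step 2: next() consumes 6.
Step 3: next() returns 14.
Therefore output = 14.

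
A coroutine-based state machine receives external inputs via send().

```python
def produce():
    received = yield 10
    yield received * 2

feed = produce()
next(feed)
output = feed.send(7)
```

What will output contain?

Step 1: next(feed) advances to first yield, producing 10.
Step 2: send(7) resumes, received = 7.
Step 3: yield received * 2 = 7 * 2 = 14.
Therefore output = 14.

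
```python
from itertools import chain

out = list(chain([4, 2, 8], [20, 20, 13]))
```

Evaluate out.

Step 1: chain() concatenates iterables: [4, 2, 8] + [20, 20, 13].
Therefore out = [4, 2, 8, 20, 20, 13].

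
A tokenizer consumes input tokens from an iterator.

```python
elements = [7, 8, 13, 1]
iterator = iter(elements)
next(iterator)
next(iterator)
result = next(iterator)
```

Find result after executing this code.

Step 1: Create iterator over [7, 8, 13, 1].
Step 2: next() consumes 7.
Step 3: next() consumes 8.
Step 4: next() returns 13.
Therefore result = 13.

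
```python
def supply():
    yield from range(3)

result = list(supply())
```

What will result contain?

Step 1: yield from delegates to the iterable, yielding each element.
Step 2: Collected values: [0, 1, 2].
Therefore result = [0, 1, 2].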